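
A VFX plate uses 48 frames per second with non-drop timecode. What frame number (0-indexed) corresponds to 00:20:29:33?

frame 59025

Total seconds to the label: (0 × 3600 + 20 × 60 + 29) = 1229.
Frame index = 1229 × 48 + 33 = 59025.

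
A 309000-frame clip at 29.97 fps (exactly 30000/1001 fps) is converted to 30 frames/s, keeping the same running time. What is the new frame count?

309309 frames

Target frames = source frames × (target rate / source rate) = 309000 × (30)/(30000/1001) = 309000 × 1001/1000 = 309309.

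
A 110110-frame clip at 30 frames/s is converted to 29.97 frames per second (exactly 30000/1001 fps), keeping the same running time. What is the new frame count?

110000 frames

Target frames = source frames × (target rate / source rate) = 110110 × (30000/1001)/(30) = 110110 × 1000/1001 = 110000.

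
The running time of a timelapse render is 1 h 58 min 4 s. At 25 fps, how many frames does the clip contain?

177100 frames

1 h 58 min 4 s = 7084 s.
Frames = 7084 × 25 = 177100.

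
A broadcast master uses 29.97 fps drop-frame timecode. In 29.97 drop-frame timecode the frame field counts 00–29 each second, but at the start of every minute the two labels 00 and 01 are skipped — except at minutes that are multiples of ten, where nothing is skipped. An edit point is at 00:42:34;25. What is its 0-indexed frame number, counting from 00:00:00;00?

As if non-drop at 30 labels/s: (0 × 3600 + 42 × 60 + 34) × 30 + 25 = 76645.
Minute boundaries passed: 42; those not divisible by 10: 42 − 4 = 38; dropped labels = 2 × 38 = 76.
Actual frame index = 76645 − 76 = 76569.

76569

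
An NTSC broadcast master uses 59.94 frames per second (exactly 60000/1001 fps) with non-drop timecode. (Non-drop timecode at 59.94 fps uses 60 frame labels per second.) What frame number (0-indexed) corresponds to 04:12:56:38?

910598

Total seconds to the label: (4 × 3600 + 12 × 60 + 56) = 15176.
Frame index = 15176 × 60 + 38 = 910598.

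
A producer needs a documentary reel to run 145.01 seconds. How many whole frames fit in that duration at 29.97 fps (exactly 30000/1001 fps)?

4345 frames

Frames = 145.01 × 30000/1001 = 4350300/1001 ≈ 4345.9540.
Complete frames: 4345.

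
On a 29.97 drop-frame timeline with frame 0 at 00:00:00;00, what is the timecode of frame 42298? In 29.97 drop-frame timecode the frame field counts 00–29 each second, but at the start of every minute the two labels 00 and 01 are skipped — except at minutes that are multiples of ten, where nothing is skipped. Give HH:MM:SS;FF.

00:23:31;10

Each 10-minute DF block holds 10 × 60 × 30 − 9 × 2 = 17982 frames. 42298 ÷ 17982 → 2 full blocks, remainder 6334.
Within the partial block the first minute is 1800 frames and each further minute 1798, so 3 further minute boundaries passed. Total skipped labels = 18 × 2 + 2 × 3 = 42.
Non-drop label index = 42298 + 42 = 42340; at 30 labels/s that is 00:23:31:10, i.e. DF 00:23:31;10.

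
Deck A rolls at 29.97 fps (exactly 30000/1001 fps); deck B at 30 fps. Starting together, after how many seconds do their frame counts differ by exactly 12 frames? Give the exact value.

The gap grows by |30 − 30000/1001| = 30/1001 frames per second.
Time for a 12-frame gap: 12 ÷ (30/1001) = 400.4 s.

400.4 seconds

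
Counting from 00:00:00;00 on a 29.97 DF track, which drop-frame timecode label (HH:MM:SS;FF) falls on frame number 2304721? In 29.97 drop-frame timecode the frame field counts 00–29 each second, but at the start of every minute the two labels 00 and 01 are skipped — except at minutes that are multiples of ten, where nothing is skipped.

21:21:40;27

Ten DF minutes hold 17982 frames, so frame 2304721 lies in block 128 (frames 2301696–2319677) with 3025 frames into that block.
The block's first minute is 1800 frames and the rest 1798 each; 3025 frames reaches minute 1, so 128 × 18 + 1 × 2 = 2306 labels have been skipped so far.
Adding those back, label number 2304721 + 2306 = 2307027 at 30 labels/s is 76900 s + 27 f = 21 h 21 min 40 s frame 27, i.e. 21:21:40;27.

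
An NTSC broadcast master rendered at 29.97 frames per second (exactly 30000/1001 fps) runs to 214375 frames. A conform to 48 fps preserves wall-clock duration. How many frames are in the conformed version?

Target frames = source frames × (target rate / source rate) = 214375 × (48)/(30000/1001) = 214375 × 1001/625 = 343343.

343343 frames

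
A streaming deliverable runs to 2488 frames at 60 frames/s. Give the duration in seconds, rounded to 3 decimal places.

41.467 seconds

Running time = 2488 × 1/60 = 622/15 s ≈ 41.467 s.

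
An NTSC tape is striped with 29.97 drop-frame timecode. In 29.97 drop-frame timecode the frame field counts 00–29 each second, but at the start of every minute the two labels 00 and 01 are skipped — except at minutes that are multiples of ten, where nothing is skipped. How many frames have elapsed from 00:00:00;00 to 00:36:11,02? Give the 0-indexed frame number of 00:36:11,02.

Complete 10-minute blocks: 3, each 17982 frames → 53946.
Remaining 6 whole minutes in the current block: 1800 + 5 × 1798 = 10790 frames.
Within the current minute: 11 × 30 + 2 − 2 = 330 (labels ;00/;01 skipped at this minute). Total = 53946 + 10790 + 330 = 65066.

65066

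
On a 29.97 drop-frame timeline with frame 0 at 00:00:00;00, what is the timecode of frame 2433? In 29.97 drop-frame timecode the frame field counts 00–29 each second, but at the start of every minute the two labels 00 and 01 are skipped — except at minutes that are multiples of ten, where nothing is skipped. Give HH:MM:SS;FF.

Ten DF minutes hold 17982 frames, so frame 2433 lies in block 0 (frames 0–17981) with 2433 frames into that block.
The block's first minute is 1800 frames and the rest 1798 each; 2433 frames reaches minute 1, so 0 × 18 + 1 × 2 = 2 labels have been skipped so far.
Adding those back, label number 2433 + 2 = 2435 at 30 labels/s is 81 s + 5 f = 0 h 1 min 21 s frame 5, i.e. 00:01:21;05.

00:01:21;05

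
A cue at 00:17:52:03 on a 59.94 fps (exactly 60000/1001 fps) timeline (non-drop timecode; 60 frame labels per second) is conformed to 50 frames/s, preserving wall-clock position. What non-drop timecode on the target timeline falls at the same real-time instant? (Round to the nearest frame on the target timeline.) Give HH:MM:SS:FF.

Source frame index: (0×3600 + 17×60 + 52) × 60 + 3 = 64323.
Real time: 64323 / (60000/1001) = 21462441/20000 s.
Target frame: (21462441/20000) × (50) = 21462441/400 ≈ 53656.103 → 53656.
At 50 labels/s: frame 53656 → 00:17:53:06.

00:17:53:06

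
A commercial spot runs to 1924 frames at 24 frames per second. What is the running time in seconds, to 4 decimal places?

Running time = 1924 × 1/24 = 481/6 s ≈ 80.1667 s.

80.1667 seconds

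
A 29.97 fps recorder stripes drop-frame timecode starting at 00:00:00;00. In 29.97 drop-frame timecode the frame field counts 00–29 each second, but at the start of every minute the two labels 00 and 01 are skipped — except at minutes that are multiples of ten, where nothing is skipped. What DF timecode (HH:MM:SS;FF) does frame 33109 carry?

00:18:24;23

Each 10-minute DF block holds 10 × 60 × 30 − 9 × 2 = 17982 frames. 33109 ÷ 17982 → 1 full block, remainder 15127.
Within the partial block the first minute is 1800 frames and each further minute 1798, so 8 further minute boundaries passed. Total skipped labels = 18 × 1 + 2 × 8 = 34.
Non-drop label index = 33109 + 34 = 33143; at 30 labels/s that is 00:18:24:23, i.e. DF 00:18:24;23.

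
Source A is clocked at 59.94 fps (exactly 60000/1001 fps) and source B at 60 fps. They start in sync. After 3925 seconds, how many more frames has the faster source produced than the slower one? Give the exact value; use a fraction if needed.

A emits 60000/1001 × 3925 = 235500000/1001 frames; B emits 60 × 3925 = 235500.
Difference = 235500/1001 frames (≈ 235.2647); B is ahead of A.

235500/1001 frames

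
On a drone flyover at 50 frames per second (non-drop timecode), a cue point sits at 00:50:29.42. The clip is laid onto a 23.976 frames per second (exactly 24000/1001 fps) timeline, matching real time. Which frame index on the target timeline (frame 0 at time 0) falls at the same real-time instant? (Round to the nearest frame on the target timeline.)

frame 72644

Source frame index: (0×3600 + 50×60 + 29) × 50 + 42 = 151492.
Real time: 151492 / (50) = 75746/25 s.
Target frame: (75746/25) × (24000/1001) = 6610560/91 ≈ 72643.516 → 72644.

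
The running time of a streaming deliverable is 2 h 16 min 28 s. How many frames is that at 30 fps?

2 h 16 min 28 s = 8188 s.
Frames = 8188 × 30 = 245640.

245640 frames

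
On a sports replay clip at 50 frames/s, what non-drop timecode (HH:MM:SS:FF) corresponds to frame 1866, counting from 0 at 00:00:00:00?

00:00:37:16

1866 ÷ 50 = 37 full seconds, remainder 16 frames.
37 s = 0 h 0 min 37 s.
Timecode: 00:00:37:16.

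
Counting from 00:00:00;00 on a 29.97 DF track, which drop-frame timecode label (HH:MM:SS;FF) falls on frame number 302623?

Each 10-minute DF block holds 10 × 60 × 30 − 9 × 2 = 17982 frames. 302623 ÷ 17982 → 16 full blocks, remainder 14911.
Within the partial block the first minute is 1800 frames and each further minute 1798, so 8 further minute boundaries passed. Total skipped labels = 18 × 16 + 2 × 8 = 304.
Non-drop label index = 302623 + 304 = 302927; at 30 labels/s that is 02:48:17:17, i.e. DF 02:48:17;17.

02:48:17;17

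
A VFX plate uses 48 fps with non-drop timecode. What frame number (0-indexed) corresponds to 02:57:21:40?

510808

Total seconds to the label: (2 × 3600 + 57 × 60 + 21) = 10641.
Frame index = 10641 × 48 + 40 = 510808.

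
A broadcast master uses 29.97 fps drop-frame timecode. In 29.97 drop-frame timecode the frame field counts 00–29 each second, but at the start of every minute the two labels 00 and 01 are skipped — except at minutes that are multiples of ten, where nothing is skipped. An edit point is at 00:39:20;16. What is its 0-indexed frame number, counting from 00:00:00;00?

Complete 10-minute blocks: 3, each 17982 frames → 53946.
Remaining 9 whole minutes in the current block: 1800 + 8 × 1798 = 16184 frames.
Within the current minute: 20 × 30 + 16 − 2 = 614 (labels ;00/;01 skipped at this minute). Total = 53946 + 16184 + 614 = 70744.

70744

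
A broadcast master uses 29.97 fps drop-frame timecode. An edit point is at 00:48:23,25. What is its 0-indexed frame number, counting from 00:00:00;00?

Complete 10-minute blocks: 4, each 17982 frames → 71928.
Remaining 8 whole minutes in the current block: 1800 + 7 × 1798 = 14386 frames.
Within the current minute: 23 × 30 + 25 − 2 = 713 (labels ;00/;01 skipped at this minute). Total = 71928 + 14386 + 713 = 87027.

87027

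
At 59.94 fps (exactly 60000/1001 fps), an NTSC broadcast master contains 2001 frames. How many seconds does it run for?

Running time = 2001 / (60000/1001) = 33.38335 s.

33.38335 seconds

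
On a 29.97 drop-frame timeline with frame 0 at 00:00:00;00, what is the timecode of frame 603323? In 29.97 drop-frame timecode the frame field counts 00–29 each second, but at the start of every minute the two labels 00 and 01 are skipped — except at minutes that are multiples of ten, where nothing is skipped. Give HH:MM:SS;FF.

05:35:30;27

Each 10-minute DF block holds 10 × 60 × 30 − 9 × 2 = 17982 frames. 603323 ÷ 17982 → 33 full blocks, remainder 9917.
Within the partial block the first minute is 1800 frames and each further minute 1798, so 5 further minute boundaries passed. Total skipped labels = 18 × 33 + 2 × 5 = 604.
Non-drop label index = 603323 + 604 = 603927; at 30 labels/s that is 05:35:30:27, i.e. DF 05:35:30;27.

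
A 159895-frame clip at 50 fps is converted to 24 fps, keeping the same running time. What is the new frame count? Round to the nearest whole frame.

76750 frames

Frames at target rate = 159895 × (24) / (50) = 383748/5 ≈ 76749.600.
Nearest whole frame: 76750.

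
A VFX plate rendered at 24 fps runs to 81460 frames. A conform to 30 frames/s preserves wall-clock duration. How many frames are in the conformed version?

101825 frames

Target frames = source frames × (target rate / source rate) = 81460 × (30)/(24) = 81460 × 5/4 = 101825.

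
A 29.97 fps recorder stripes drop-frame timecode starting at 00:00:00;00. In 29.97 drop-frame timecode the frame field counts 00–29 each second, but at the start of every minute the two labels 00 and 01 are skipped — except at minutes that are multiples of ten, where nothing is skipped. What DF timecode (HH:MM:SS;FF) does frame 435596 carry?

Each 10-minute DF block holds 10 × 60 × 30 − 9 × 2 = 17982 frames. 435596 ÷ 17982 → 24 full blocks, remainder 4028.
Within the partial block the first minute is 1800 frames and each further minute 1798, so 2 further minute boundaries passed. Total skipped labels = 18 × 24 + 2 × 2 = 436.
Non-drop label index = 435596 + 436 = 436032; at 30 labels/s that is 04:02:14:12, i.e. DF 04:02:14;12.

04:02:14;12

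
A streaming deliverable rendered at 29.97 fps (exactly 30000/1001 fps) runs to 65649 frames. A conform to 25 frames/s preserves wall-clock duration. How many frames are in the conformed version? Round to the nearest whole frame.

54762 frames

Frames at target rate = 65649 × (25) / (30000/1001) = 21904883/400 ≈ 54762.207.
Nearest whole frame: 54762.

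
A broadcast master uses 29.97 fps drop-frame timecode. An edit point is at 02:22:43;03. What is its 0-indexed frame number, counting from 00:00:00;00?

256637

As if non-drop at 30 labels/s: (2 × 3600 + 22 × 60 + 43) × 30 + 3 = 256893.
Minute boundaries passed: 142; those not divisible by 10: 142 − 14 = 128; dropped labels = 2 × 128 = 256.
Actual frame index = 256893 − 256 = 256637.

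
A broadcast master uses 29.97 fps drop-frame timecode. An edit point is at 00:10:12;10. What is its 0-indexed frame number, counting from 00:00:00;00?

18352

Complete 10-minute blocks: 1, each 17982 frames → 17982.
Remaining 0 whole minutes in the current block: 0 frames.
Within the current minute: 12 × 30 + 10 = 370. Total = 17982 + 0 + 370 = 18352.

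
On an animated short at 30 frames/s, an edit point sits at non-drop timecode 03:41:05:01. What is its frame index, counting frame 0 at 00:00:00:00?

Total seconds to the label: (3 × 3600 + 41 × 60 + 5) = 13265.
Frame index = 13265 × 30 + 1 = 397951.

frame 397951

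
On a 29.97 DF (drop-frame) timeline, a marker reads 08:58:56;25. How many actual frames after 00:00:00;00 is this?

969135

Complete 10-minute blocks: 53, each 17982 frames → 953046.
Remaining 8 whole minutes in the current block: 1800 + 7 × 1798 = 14386 frames.
Within the current minute: 56 × 30 + 25 − 2 = 1703 (labels ;00/;01 skipped at this minute). Total = 953046 + 14386 + 1703 = 969135.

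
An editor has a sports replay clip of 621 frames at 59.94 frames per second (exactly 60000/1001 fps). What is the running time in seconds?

10.36035 seconds

Running time = 621 / (60000/1001) = 10.36035 s.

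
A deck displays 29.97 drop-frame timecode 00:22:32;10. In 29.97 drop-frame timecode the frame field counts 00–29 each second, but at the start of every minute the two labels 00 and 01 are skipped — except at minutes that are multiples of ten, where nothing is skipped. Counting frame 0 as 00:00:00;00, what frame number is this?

40530

Complete 10-minute blocks: 2, each 17982 frames → 35964.
Remaining 2 whole minutes in the current block: 1800 + 1 × 1798 = 3598 frames.
Within the current minute: 32 × 30 + 10 − 2 = 968 (labels ;00/;01 skipped at this minute). Total = 35964 + 3598 + 968 = 40530.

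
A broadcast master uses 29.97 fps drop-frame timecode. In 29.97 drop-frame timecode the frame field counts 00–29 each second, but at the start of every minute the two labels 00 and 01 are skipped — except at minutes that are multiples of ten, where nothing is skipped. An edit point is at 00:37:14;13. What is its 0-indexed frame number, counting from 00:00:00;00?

Complete 10-minute blocks: 3, each 17982 frames → 53946.
Remaining 7 whole minutes in the current block: 1800 + 6 × 1798 = 12588 frames.
Within the current minute: 14 × 30 + 13 − 2 = 431 (labels ;00/;01 skipped at this minute). Total = 53946 + 12588 + 431 = 66965.

66965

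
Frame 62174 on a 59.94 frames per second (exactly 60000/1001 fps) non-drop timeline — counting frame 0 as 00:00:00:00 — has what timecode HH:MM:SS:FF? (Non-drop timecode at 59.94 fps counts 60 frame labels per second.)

62174 ÷ 60 = 1036 full seconds, remainder 14 frames.
1036 s = 0 h 17 min 16 s.
Timecode: 00:17:16:14.

00:17:16:14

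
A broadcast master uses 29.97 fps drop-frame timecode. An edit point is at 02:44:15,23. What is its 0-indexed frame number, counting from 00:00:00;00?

As if non-drop at 30 labels/s: (2 × 3600 + 44 × 60 + 15) × 30 + 23 = 295673.
Minute boundaries passed: 164; those not divisible by 10: 164 − 16 = 148; dropped labels = 2 × 148 = 296.
Actual frame index = 295673 − 296 = 295377.

295377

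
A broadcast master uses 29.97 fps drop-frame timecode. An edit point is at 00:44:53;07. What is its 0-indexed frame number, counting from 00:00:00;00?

80717

As if non-drop at 30 labels/s: (0 × 3600 + 44 × 60 + 53) × 30 + 7 = 80797.
Minute boundaries passed: 44; those not divisible by 10: 44 − 4 = 40; dropped labels = 2 × 40 = 80.
Actual frame index = 80797 − 80 = 80717.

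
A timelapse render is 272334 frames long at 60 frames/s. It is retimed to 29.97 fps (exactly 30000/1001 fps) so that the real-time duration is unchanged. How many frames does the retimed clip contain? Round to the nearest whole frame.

136031 frames

Frames at target rate = 272334 × (30000/1001) / (60) = 136167000/1001 ≈ 136030.969.
Nearest whole frame: 136031.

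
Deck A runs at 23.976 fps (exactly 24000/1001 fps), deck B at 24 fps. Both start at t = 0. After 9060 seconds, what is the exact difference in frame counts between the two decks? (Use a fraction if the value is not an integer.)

217440/1001 frames

A emits 24000/1001 × 9060 = 217440000/1001 frames; B emits 24 × 9060 = 217440.
Difference = 217440/1001 frames (≈ 217.2228); B is ahead of A.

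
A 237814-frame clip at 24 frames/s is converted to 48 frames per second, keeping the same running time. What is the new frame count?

475628 frames

Target frames = source frames × (target rate / source rate) = 237814 × (48)/(24) = 237814 × 2 = 475628.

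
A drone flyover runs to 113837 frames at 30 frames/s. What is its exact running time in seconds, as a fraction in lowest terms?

Running time = 113837 ÷ (30) = 113837 × 1/30 = 113837/30 s.

113837/30 seconds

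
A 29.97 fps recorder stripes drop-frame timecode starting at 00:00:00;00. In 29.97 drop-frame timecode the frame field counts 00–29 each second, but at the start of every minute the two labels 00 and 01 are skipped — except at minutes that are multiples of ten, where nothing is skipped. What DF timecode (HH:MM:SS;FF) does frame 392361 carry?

03:38:11;25

Each 10-minute DF block holds 10 × 60 × 30 − 9 × 2 = 17982 frames. 392361 ÷ 17982 → 21 full blocks, remainder 14739.
Within the partial block the first minute is 1800 frames and each further minute 1798, so 8 further minute boundaries passed. Total skipped labels = 18 × 21 + 2 × 8 = 394.
Non-drop label index = 392361 + 394 = 392755; at 30 labels/s that is 03:38:11:25, i.e. DF 03:38:11;25.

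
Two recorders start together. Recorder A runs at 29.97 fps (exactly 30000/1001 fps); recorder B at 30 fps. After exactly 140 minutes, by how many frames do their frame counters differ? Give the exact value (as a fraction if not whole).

140 min = 8400 s.
A emits 30000/1001 × 8400 = 36000000/143 frames; B emits 30 × 8400 = 252000.
Difference = 36000/143 frames (≈ 251.7483); B is ahead of A.

36000/143 frames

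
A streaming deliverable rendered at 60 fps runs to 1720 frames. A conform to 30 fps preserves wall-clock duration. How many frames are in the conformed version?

860 frames

Target frames = source frames × (target rate / source rate) = 1720 × (30)/(60) = 1720 × 1/2 = 860.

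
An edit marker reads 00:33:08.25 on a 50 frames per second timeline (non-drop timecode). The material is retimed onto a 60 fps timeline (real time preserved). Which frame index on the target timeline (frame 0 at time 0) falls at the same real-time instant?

Source frame index: (0×3600 + 33×60 + 8) × 50 + 25 = 99425.
Real time: 99425 / (50) = 3977/2 s.
Target frame: (3977/2) × (60) = 119310.

frame 119310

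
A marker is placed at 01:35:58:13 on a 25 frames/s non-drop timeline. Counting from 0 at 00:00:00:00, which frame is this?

Total seconds to the label: (1 × 3600 + 35 × 60 + 58) = 5758.
Frame index = 5758 × 25 + 13 = 143963.

143963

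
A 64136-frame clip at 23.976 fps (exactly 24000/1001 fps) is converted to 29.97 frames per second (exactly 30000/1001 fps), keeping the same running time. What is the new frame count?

80170 frames

Frames at target rate = 64136 × (30000/1001) / (24000/1001) = 80170.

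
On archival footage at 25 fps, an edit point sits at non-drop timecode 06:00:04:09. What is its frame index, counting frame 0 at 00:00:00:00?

frame 540109

Total seconds to the label: (6 × 3600 + 0 × 60 + 4) = 21604.
Frame index = 21604 × 25 + 9 = 540109.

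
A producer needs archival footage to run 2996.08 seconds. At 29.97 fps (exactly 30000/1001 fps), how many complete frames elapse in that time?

89792 frames

Frames = 2996.08 × 30000/1001 = 89882400/1001 ≈ 89792.6074.
Complete frames: 89792.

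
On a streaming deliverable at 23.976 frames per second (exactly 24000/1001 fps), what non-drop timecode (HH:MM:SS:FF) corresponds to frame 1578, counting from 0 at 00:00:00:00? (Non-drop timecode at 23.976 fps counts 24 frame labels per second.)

1578 ÷ 24 = 65 full seconds, remainder 18 frames.
65 s = 0 h 1 min 5 s.
Timecode: 00:01:05:18.

00:01:05:18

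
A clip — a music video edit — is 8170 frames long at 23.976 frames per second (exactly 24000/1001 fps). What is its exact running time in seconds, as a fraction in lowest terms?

Running time = 8170 ÷ (24000/1001) = 8170 × 1001/24000 = 817817/2400 s.

817817/2400 seconds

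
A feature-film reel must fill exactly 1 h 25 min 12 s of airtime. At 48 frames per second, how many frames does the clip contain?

1 h 25 min 12 s = 5112 s.
Frames = 5112 × 48 = 245376.

245376 frames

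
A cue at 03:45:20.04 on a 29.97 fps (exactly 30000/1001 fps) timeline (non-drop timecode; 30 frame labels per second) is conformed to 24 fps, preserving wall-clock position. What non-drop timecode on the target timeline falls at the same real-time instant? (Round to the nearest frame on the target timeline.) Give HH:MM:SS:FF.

03:45:33:16

Source frame index: (3×3600 + 45×60 + 20) × 30 + 4 = 405604.
Real time: 405604 / (30000/1001) = 101502401/7500 s.
Target frame: (101502401/7500) × (24) = 203004802/625 ≈ 324807.683 → 324808.
At 24 labels/s: frame 324808 → 03:45:33:16.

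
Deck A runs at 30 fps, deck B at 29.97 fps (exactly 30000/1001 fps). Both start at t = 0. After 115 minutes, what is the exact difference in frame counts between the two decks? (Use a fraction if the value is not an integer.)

207000/1001 frames

115 min = 6900 s.
A emits 30 × 6900 = 207000 frames; B emits 30000/1001 × 6900 = 207000000/1001.
Difference = 207000/1001 frames (≈ 206.7932); B is behind A.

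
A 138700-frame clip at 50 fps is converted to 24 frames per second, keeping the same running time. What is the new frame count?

Target frames = source frames × (target rate / source rate) = 138700 × (24)/(50) = 138700 × 12/25 = 66576.

66576 frames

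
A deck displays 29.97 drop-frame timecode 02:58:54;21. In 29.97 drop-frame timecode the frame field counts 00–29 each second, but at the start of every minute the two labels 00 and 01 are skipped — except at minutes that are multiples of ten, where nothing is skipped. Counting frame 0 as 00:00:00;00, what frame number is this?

Complete 10-minute blocks: 17, each 17982 frames → 305694.
Remaining 8 whole minutes in the current block: 1800 + 7 × 1798 = 14386 frames.
Within the current minute: 54 × 30 + 21 − 2 = 1639 (labels ;00/;01 skipped at this minute). Total = 305694 + 14386 + 1639 = 321719.

321719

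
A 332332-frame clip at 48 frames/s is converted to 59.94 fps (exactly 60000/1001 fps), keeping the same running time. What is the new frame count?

Target frames = source frames × (target rate / source rate) = 332332 × (60000/1001)/(48) = 332332 × 1250/1001 = 415000.

415000 frames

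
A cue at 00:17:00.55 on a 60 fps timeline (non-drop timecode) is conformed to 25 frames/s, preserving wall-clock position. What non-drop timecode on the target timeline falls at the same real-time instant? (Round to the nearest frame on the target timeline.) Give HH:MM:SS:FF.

00:17:00:23

Source frame index: (0×3600 + 17×60 + 0) × 60 + 55 = 61255.
Real time: 61255 / (60) = 12251/12 s.
Target frame: (12251/12) × (25) = 306275/12 ≈ 25522.917 → 25523.
At 25 labels/s: frame 25523 → 00:17:00:23.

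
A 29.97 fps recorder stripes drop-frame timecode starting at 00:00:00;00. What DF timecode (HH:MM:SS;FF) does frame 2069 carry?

Ten DF minutes hold 17982 frames, so frame 2069 lies in block 0 (frames 0–17981) with 2069 frames into that block.
The block's first minute is 1800 frames and the rest 1798 each; 2069 frames reaches minute 1, so 0 × 18 + 1 × 2 = 2 labels have been skipped so far.
Adding those back, label number 2069 + 2 = 2071 at 30 labels/s is 69 s + 1 f = 0 h 1 min 9 s frame 1, i.e. 00:01:09;01.

00:01:09;01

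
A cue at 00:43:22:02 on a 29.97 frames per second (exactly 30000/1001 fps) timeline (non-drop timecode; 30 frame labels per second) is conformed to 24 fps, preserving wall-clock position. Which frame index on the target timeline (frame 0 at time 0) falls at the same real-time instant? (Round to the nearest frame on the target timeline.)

frame 62512

Source frame index: (0×3600 + 43×60 + 22) × 30 + 2 = 78062.
Real time: 78062 / (30000/1001) = 39070031/15000 s.
Target frame: (39070031/15000) × (24) = 39070031/625 ≈ 62512.050 → 62512.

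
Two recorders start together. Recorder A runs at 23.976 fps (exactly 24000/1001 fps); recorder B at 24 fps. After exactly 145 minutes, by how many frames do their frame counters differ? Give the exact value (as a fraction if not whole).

145 min = 8700 s.
A emits 24000/1001 × 8700 = 208800000/1001 frames; B emits 24 × 8700 = 208800.
Difference = 208800/1001 frames (≈ 208.5914); B is ahead of A.

208800/1001 frames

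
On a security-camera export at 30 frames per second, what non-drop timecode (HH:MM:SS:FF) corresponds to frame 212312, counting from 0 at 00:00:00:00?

01:57:57:02

212312 ÷ 30 = 7077 full seconds, remainder 2 frames.
7077 s = 1 h 57 min 57 s.
Timecode: 01:57:57:02.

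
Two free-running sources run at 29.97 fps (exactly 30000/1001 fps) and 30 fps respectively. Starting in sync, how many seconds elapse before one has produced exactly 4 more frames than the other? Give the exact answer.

The gap grows by |30 − 30000/1001| = 30/1001 frames per second.
Time for a 4-frame gap: 4 ÷ (30/1001) = 2002/15 s.

2002/15 seconds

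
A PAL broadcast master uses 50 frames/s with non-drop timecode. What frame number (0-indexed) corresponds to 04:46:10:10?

Total seconds to the label: (4 × 3600 + 46 × 60 + 10) = 17170.
Frame index = 17170 × 50 + 10 = 858510.

858510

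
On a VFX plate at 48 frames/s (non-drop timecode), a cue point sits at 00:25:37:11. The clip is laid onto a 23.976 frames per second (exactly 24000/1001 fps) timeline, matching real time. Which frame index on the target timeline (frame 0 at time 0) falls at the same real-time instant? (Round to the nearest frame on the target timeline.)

Source frame index: (0×3600 + 25×60 + 37) × 48 + 11 = 73787.
Real time: 73787 / (48) = 73787/48 s.
Target frame: (73787/48) × (24000/1001) = 5270500/143 ≈ 36856.643 → 36857.

frame 36857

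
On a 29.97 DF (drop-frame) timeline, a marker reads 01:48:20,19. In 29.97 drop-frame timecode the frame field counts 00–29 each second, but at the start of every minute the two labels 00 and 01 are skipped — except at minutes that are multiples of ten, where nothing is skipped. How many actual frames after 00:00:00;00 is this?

Complete 10-minute blocks: 10, each 17982 frames → 179820.
Remaining 8 whole minutes in the current block: 1800 + 7 × 1798 = 14386 frames.
Within the current minute: 20 × 30 + 19 − 2 = 617 (labels ;00/;01 skipped at this minute). Total = 179820 + 14386 + 617 = 194823.

194823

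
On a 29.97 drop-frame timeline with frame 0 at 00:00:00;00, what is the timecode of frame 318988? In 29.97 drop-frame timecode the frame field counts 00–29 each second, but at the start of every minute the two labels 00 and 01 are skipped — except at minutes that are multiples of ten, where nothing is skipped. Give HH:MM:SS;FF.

02:57:23;18

Each 10-minute DF block holds 10 × 60 × 30 − 9 × 2 = 17982 frames. 318988 ÷ 17982 → 17 full blocks, remainder 13294.
Within the partial block the first minute is 1800 frames and each further minute 1798, so 7 further minute boundaries passed. Total skipped labels = 18 × 17 + 2 × 7 = 320.
Non-drop label index = 318988 + 320 = 319308; at 30 labels/s that is 02:57:23:18, i.e. DF 02:57:23;18.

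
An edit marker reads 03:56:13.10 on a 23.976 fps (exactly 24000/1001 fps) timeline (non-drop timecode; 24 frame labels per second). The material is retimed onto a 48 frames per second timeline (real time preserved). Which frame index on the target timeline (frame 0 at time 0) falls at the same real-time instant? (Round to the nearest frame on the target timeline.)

Source frame index: (3×3600 + 56×60 + 13) × 24 + 10 = 340162.
Real time: 340162 / (24000/1001) = 170251081/12000 s.
Target frame: (170251081/12000) × (48) = 170251081/250 ≈ 681004.324 → 681004.

frame 681004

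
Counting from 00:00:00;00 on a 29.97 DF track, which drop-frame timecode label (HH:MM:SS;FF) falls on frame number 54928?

00:30:32;22

Ten DF minutes hold 17982 frames, so frame 54928 lies in block 3 (frames 53946–71927) with 982 frames into that block.
The block's first minute is 1800 frames and the rest 1798 each; 982 frames reaches minute 0, so 3 × 18 + 0 × 2 = 54 labels have been skipped so far.
Adding those back, label number 54928 + 54 = 54982 at 30 labels/s is 1832 s + 22 f = 0 h 30 min 32 s frame 22, i.e. 00:30:32;22.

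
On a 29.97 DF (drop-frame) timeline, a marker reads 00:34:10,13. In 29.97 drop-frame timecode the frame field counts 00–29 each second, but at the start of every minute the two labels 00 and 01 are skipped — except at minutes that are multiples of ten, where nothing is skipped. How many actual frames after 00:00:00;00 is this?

Complete 10-minute blocks: 3, each 17982 frames → 53946.
Remaining 4 whole minutes in the current block: 1800 + 3 × 1798 = 7194 frames.
Within the current minute: 10 × 30 + 13 − 2 = 311 (labels ;00/;01 skipped at this minute). Total = 53946 + 7194 + 311 = 61451.

61451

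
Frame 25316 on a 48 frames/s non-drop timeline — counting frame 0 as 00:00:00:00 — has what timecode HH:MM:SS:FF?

25316 ÷ 48 = 527 full seconds, remainder 20 frames.
527 s = 0 h 8 min 47 s.
Timecode: 00:08:47:20.

00:08:47:20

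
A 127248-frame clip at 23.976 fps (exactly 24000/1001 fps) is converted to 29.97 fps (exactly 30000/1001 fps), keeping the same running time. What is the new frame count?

159060 frames

Target frames = source frames × (target rate / source rate) = 127248 × (30000/1001)/(24000/1001) = 127248 × 5/4 = 159060.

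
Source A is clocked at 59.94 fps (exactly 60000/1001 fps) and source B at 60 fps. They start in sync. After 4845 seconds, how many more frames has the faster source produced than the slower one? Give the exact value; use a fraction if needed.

A emits 60000/1001 × 4845 = 290700000/1001 frames; B emits 60 × 4845 = 290700.
Difference = 290700/1001 frames (≈ 290.4096); B is ahead of A.

290700/1001 frames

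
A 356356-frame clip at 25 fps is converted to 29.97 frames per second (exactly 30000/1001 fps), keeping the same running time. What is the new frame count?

Target frames = source frames × (target rate / source rate) = 356356 × (30000/1001)/(25) = 356356 × 1200/1001 = 427200.

427200 frames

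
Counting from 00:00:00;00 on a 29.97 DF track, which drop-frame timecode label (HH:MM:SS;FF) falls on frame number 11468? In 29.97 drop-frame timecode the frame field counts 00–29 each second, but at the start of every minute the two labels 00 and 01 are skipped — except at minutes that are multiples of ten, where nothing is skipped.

Each 10-minute DF block holds 10 × 60 × 30 − 9 × 2 = 17982 frames. 11468 ÷ 17982 → 0 full blocks, remainder 11468.
Within the partial block the first minute is 1800 frames and each further minute 1798, so 6 further minute boundaries passed. Total skipped labels = 18 × 0 + 2 × 6 = 12.
Non-drop label index = 11468 + 12 = 11480; at 30 labels/s that is 00:06:22:20, i.e. DF 00:06:22;20.

00:06:22;20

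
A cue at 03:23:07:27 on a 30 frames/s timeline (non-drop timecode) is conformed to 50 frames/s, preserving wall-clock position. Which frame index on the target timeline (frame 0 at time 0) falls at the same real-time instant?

Source frame index: (3×3600 + 23×60 + 7) × 30 + 27 = 365637.
Real time: 365637 / (30) = 121879/10 s.
Target frame: (121879/10) × (50) = 609395.

frame 609395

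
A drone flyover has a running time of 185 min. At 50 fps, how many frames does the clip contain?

185 min = 11100 s.
Frames = 11100 × 50 = 555000.

555000 frames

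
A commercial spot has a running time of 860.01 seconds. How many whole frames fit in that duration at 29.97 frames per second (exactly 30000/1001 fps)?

25774 frames

Frames = 860.01 × 30000/1001 = 25800300/1001 ≈ 25774.5255.
Complete frames: 25774.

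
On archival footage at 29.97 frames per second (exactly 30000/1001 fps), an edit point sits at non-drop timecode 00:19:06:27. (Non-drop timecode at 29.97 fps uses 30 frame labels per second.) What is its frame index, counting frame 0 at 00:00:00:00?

Total seconds to the label: (0 × 3600 + 19 × 60 + 6) = 1146.
Frame index = 1146 × 30 + 27 = 34407.

frame 34407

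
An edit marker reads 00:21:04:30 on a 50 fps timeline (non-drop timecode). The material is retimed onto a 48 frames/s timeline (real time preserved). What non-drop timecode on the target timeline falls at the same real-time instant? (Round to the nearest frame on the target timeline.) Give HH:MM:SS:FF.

Source frame index: (0×3600 + 21×60 + 4) × 50 + 30 = 63230.
Real time: 63230 / (50) = 6323/5 s.
Target frame: (6323/5) × (48) = 303504/5 ≈ 60700.800 → 60701.
At 48 labels/s: frame 60701 → 00:21:04:29.

00:21:04:29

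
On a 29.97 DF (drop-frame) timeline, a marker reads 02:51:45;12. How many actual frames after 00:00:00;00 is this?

Complete 10-minute blocks: 17, each 17982 frames → 305694.
Remaining 1 whole minute in the current block: 1800 + 0 × 1798 = 1800 frames.
Within the current minute: 45 × 30 + 12 − 2 = 1360 (labels ;00/;01 skipped at this minute). Total = 305694 + 1800 + 1360 = 308854.

308854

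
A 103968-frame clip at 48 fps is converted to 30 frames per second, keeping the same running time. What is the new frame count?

Target frames = source frames × (target rate / source rate) = 103968 × (30)/(48) = 103968 × 5/8 = 64980.

64980 frames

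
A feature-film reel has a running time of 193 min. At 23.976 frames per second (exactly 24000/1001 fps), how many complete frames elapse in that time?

193 min = 11580 s.
Frames = 11580 × 24000/1001 = 277920000/1001 ≈ 277642.3576.
Complete frames: 277642.

277642 frames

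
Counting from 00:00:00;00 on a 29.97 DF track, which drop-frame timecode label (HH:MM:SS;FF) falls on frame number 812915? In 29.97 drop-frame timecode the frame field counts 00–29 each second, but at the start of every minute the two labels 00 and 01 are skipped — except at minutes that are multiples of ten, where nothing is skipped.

Each 10-minute DF block holds 10 × 60 × 30 − 9 × 2 = 17982 frames. 812915 ÷ 17982 → 45 full blocks, remainder 3725.
Within the partial block the first minute is 1800 frames and each further minute 1798, so 2 further minute boundaries passed. Total skipped labels = 18 × 45 + 2 × 2 = 814.
Non-drop label index = 812915 + 814 = 813729; at 30 labels/s that is 07:32:04:09, i.e. DF 07:32:04;09.

07:32:04;09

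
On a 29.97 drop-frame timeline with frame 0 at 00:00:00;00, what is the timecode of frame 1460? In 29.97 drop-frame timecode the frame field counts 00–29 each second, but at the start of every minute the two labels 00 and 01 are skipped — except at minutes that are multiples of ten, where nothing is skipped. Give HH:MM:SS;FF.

Each 10-minute DF block holds 10 × 60 × 30 − 9 × 2 = 17982 frames. 1460 ÷ 17982 → 0 full blocks, remainder 1460.
Within the partial block the first minute is 1800 frames and each further minute 1798, so 0 further minute boundaries passed. Total skipped labels = 18 × 0 + 2 × 0 = 0.
Non-drop label index = 1460 + 0 = 1460; at 30 labels/s that is 00:00:48:20, i.e. DF 00:00:48;20.

00:00:48;20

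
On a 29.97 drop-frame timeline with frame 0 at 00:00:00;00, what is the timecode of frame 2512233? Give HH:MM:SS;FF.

23:17:04;29

Ten DF minutes hold 17982 frames, so frame 2512233 lies in block 139 (frames 2499498–2517479) with 12735 frames into that block.
The block's first minute is 1800 frames and the rest 1798 each; 12735 frames reaches minute 7, so 139 × 18 + 7 × 2 = 2516 labels have been skipped so far.
Adding those back, label number 2512233 + 2516 = 2514749 at 30 labels/s is 83824 s + 29 f = 23 h 17 min 4 s frame 29, i.e. 23:17:04;29.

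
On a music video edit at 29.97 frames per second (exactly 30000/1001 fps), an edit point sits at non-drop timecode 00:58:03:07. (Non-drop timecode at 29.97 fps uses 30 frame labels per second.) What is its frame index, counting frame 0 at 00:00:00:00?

Total seconds to the label: (0 × 3600 + 58 × 60 + 3) = 3483.
Frame index = 3483 × 30 + 7 = 104497.

frame 104497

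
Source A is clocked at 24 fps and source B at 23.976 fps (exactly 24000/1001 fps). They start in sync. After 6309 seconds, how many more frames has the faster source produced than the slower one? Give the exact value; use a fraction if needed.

151416/1001 frames

A emits 24 × 6309 = 151416 frames; B emits 24000/1001 × 6309 = 151416000/1001.
Difference = 151416/1001 frames (≈ 151.2647); B is behind A.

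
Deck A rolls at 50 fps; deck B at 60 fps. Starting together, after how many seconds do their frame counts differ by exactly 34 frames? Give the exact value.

3.4 seconds

The gap grows by |60 − 50| = 10 frames per second.
Time for a 34-frame gap: 34 ÷ (10) = 3.4 s.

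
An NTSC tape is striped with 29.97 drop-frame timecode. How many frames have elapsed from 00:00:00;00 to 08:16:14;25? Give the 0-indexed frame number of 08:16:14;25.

As if non-drop at 30 labels/s: (8 × 3600 + 16 × 60 + 14) × 30 + 25 = 893245.
Minute boundaries passed: 496; those not divisible by 10: 496 − 49 = 447; dropped labels = 2 × 447 = 894.
Actual frame index = 893245 − 894 = 892351.

892351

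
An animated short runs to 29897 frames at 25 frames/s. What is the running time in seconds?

1195.88 seconds

Running time = 29897 / (25) = 1195.88 s.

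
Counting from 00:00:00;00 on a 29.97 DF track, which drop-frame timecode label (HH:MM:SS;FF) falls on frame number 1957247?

Ten DF minutes hold 17982 frames, so frame 1957247 lies in block 108 (frames 1942056–1960037) with 15191 frames into that block.
The block's first minute is 1800 frames and the rest 1798 each; 15191 frames reaches minute 8, so 108 × 18 + 8 × 2 = 1960 labels have been skipped so far.
Adding those back, label number 1957247 + 1960 = 1959207 at 30 labels/s is 65306 s + 27 f = 18 h 8 min 26 s frame 27, i.e. 18:08:26;27.

18:08:26;27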